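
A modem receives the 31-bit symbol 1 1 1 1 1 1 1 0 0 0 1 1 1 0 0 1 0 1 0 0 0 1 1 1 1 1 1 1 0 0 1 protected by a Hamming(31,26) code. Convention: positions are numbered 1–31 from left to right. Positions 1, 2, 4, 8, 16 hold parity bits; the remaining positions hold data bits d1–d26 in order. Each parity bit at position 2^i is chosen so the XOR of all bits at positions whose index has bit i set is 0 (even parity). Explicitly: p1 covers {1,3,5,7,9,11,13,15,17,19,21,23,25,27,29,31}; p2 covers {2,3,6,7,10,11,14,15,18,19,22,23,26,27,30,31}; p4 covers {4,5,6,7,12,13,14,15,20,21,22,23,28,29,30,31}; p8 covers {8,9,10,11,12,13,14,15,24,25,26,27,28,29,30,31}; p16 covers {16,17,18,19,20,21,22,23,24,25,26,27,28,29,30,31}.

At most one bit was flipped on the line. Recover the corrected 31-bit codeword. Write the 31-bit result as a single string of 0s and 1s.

1111111001111001010001111111001

s1 (pos 1,3,5,7,9,11,13,15,17,19,21,23,25,27,29,31): 1⊕1⊕1⊕1⊕0⊕1⊕1⊕0⊕0⊕0⊕0⊕1⊕1⊕1⊕0⊕1 = 0
s2 (pos 2,3,6,7,10,11,14,15,18,19,22,23,26,27,30,31): 1⊕1⊕1⊕1⊕0⊕1⊕0⊕0⊕1⊕0⊕1⊕1⊕1⊕1⊕0⊕1 = 1
s4 (pos 4,5,6,7,12,13,14,15,20,21,22,23,28,29,30,31): 1⊕1⊕1⊕1⊕1⊕1⊕0⊕0⊕0⊕0⊕1⊕1⊕1⊕0⊕0⊕1 = 0
s8 (pos 8,9,10,11,12,13,14,15,24,25,26,27,28,29,30,31): 0⊕0⊕0⊕1⊕1⊕1⊕0⊕0⊕1⊕1⊕1⊕1⊕1⊕0⊕0⊕1 = 1
s16 (pos 16,17,18,19,20,21,22,23,24,25,26,27,28,29,30,31): 1⊕0⊕1⊕0⊕0⊕0⊕1⊕1⊕1⊕1⊕1⊕1⊕1⊕0⊕0⊕1 = 0
Syndrome s16…s1 = 01010 → error at position 10.
Flip position 10: 1111111000111001010001111111001 → 1111111001111001010001111111001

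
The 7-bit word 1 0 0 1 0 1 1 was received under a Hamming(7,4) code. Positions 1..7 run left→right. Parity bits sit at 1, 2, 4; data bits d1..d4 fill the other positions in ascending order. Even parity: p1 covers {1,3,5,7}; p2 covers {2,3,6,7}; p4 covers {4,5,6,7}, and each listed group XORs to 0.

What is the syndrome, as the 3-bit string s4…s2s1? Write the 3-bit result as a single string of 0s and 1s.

100

s1 (pos 1,3,5,7): 1⊕0⊕0⊕1 = 0
s2 (pos 2,3,6,7): 0⊕0⊕1⊕1 = 0
s4 (pos 4,5,6,7): 1⊕0⊕1⊕1 = 1
Syndrome s4…s1 = 100 → error at position 4.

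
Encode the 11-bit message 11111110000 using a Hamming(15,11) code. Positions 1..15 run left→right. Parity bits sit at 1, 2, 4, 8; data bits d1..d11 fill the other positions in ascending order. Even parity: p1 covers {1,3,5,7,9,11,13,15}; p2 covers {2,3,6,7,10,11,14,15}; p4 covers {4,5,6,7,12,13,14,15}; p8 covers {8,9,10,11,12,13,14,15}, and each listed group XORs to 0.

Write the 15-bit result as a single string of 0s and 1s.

111111111110000

Place data at non-parity positions: p1 p2 1 p4 1 1 1 p8 1 1 1 0 0 0 0
p1 (pos 1,3,5,7,9,11,13,15): XOR of data positions = 1⊕1⊕1⊕1⊕1⊕0⊕0 = 1
p2 (pos 2,3,6,7,10,11,14,15): XOR of data positions = 1⊕1⊕1⊕1⊕1⊕0⊕0 = 1
p4 (pos 4,5,6,7,12,13,14,15): XOR of data positions = 1⊕1⊕1⊕0⊕0⊕0⊕0 = 1
p8 (pos 8,9,10,11,12,13,14,15): XOR of data positions = 1⊕1⊕1⊕0⊕0⊕0⊕0 = 1
Codeword: 111111111110000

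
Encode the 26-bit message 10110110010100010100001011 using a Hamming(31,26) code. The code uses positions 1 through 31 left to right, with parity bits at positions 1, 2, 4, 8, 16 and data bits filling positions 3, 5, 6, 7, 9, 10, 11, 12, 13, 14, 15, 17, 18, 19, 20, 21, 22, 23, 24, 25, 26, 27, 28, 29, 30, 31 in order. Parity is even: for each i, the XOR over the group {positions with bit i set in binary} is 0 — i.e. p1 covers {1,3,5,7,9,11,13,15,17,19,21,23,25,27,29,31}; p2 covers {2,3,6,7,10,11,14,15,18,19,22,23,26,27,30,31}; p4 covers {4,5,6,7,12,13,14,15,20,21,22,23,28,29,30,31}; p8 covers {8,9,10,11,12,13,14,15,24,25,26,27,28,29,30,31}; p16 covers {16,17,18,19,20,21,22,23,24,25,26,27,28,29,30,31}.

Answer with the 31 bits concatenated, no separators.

Place data at non-parity positions: p1 p2 1 p4 0 1 1 p8 0 1 1 0 0 1 0 p16 1 0 0 0 1 0 1 0 0 0 0 1 0 1 1
p1 (pos 1,3,5,7,9,11,13,15,17,19,21,23,25,27,29,31): XOR of data positions = 1⊕0⊕1⊕0⊕1⊕0⊕0⊕1⊕0⊕1⊕1⊕0⊕0⊕0⊕1 = 1
p2 (pos 2,3,6,7,10,11,14,15,18,19,22,23,26,27,30,31): XOR of data positions = 1⊕1⊕1⊕1⊕1⊕1⊕0⊕0⊕0⊕0⊕1⊕0⊕0⊕1⊕1 = 1
p4 (pos 4,5,6,7,12,13,14,15,20,21,22,23,28,29,30,31): XOR of data positions = 0⊕1⊕1⊕0⊕0⊕1⊕0⊕0⊕1⊕0⊕1⊕1⊕0⊕1⊕1 = 0
p8 (pos 8,9,10,11,12,13,14,15,24,25,26,27,28,29,30,31): XOR of data positions = 0⊕1⊕1⊕0⊕0⊕1⊕0⊕0⊕0⊕0⊕0⊕1⊕0⊕1⊕1 = 0
p16 (pos 16,17,18,19,20,21,22,23,24,25,26,27,28,29,30,31): XOR of data positions = 1⊕0⊕0⊕0⊕1⊕0⊕1⊕0⊕0⊕0⊕0⊕1⊕0⊕1⊕1 = 0
Codeword: 1110011001100100100010100001011

1110011001100100100010100001011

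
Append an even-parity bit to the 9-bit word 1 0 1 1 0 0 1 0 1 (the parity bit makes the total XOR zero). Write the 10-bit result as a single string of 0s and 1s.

1011001011

XOR of the 9 data bits: 1⊕0⊕1⊕1⊕0⊕0⊕1⊕0⊕1 = 1
Parity bit = 1 (so all 10 bits XOR to 0).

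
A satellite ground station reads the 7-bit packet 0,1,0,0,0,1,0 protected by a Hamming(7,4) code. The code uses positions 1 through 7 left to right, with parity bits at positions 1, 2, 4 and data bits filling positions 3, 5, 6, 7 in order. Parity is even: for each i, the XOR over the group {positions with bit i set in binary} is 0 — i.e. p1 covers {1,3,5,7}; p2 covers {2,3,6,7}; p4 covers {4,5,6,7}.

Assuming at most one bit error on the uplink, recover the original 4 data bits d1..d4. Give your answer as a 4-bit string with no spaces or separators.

0010

s1 (pos 1,3,5,7): 0⊕0⊕0⊕0 = 0
s2 (pos 2,3,6,7): 1⊕0⊕1⊕0 = 0
s4 (pos 4,5,6,7): 0⊕0⊕1⊕0 = 1
Syndrome s4…s1 = 100 → error at position 4.
Flip position 4: 0100010 → 0101010
Read data bits from positions 3,5,6,7: 0010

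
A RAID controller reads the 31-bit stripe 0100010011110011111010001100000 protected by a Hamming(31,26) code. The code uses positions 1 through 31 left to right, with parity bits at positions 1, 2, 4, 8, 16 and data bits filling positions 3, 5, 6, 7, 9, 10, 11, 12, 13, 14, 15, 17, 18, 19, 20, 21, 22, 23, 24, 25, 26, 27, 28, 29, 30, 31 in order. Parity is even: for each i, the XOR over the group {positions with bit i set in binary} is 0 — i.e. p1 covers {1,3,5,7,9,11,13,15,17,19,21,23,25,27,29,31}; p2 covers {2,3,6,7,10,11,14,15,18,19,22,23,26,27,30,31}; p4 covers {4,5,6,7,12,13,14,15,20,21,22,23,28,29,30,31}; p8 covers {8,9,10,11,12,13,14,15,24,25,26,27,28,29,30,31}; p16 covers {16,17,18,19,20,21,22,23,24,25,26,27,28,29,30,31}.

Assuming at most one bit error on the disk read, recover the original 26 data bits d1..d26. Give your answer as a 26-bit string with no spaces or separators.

00101111001111010000100000

s1 (pos 1,3,5,7,9,11,13,15,17,19,21,23,25,27,29,31): 0⊕0⊕0⊕0⊕1⊕1⊕0⊕1⊕1⊕1⊕1⊕0⊕1⊕0⊕0⊕0 = 1
s2 (pos 2,3,6,7,10,11,14,15,18,19,22,23,26,27,30,31): 1⊕0⊕1⊕0⊕1⊕1⊕0⊕1⊕1⊕1⊕0⊕0⊕1⊕0⊕0⊕0 = 0
s4 (pos 4,5,6,7,12,13,14,15,20,21,22,23,28,29,30,31): 0⊕0⊕1⊕0⊕1⊕0⊕0⊕1⊕0⊕1⊕0⊕0⊕0⊕0⊕0⊕0 = 0
s8 (pos 8,9,10,11,12,13,14,15,24,25,26,27,28,29,30,31): 0⊕1⊕1⊕1⊕1⊕0⊕0⊕1⊕0⊕1⊕1⊕0⊕0⊕0⊕0⊕0 = 1
s16 (pos 16,17,18,19,20,21,22,23,24,25,26,27,28,29,30,31): 1⊕1⊕1⊕1⊕0⊕1⊕0⊕0⊕0⊕1⊕1⊕0⊕0⊕0⊕0⊕0 = 1
Syndrome s16…s1 = 11001 → error at position 25.
Flip position 25: 0100010011110011111010001100000 → 0100010011110011111010000100000
Read data bits from positions 3,5,6,7,9,10,11,12,13,14,15,17,18,19,20,21,22,23,24,25,26,27,28,29,30,31: 00101111001111010000100000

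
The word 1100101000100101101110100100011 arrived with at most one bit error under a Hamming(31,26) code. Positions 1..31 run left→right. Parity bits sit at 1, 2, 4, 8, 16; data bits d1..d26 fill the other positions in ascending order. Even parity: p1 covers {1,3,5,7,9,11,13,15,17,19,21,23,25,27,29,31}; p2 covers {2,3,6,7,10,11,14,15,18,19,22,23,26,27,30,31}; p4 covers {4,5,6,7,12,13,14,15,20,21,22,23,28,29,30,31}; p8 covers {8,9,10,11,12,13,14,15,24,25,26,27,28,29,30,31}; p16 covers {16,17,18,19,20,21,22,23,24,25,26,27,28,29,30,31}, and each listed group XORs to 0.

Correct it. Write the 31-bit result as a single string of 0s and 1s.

1100101000100101101110100110011

s1 (pos 1,3,5,7,9,11,13,15,17,19,21,23,25,27,29,31): 1⊕0⊕1⊕1⊕0⊕1⊕0⊕0⊕1⊕1⊕1⊕1⊕0⊕0⊕0⊕1 = 1
s2 (pos 2,3,6,7,10,11,14,15,18,19,22,23,26,27,30,31): 1⊕0⊕0⊕1⊕0⊕1⊕1⊕0⊕0⊕1⊕0⊕1⊕1⊕0⊕1⊕1 = 1
s4 (pos 4,5,6,7,12,13,14,15,20,21,22,23,28,29,30,31): 0⊕1⊕0⊕1⊕0⊕0⊕1⊕0⊕1⊕1⊕0⊕1⊕0⊕0⊕1⊕1 = 0
s8 (pos 8,9,10,11,12,13,14,15,24,25,26,27,28,29,30,31): 0⊕0⊕0⊕1⊕0⊕0⊕1⊕0⊕0⊕0⊕1⊕0⊕0⊕0⊕1⊕1 = 1
s16 (pos 16,17,18,19,20,21,22,23,24,25,26,27,28,29,30,31): 1⊕1⊕0⊕1⊕1⊕1⊕0⊕1⊕0⊕0⊕1⊕0⊕0⊕0⊕1⊕1 = 1
Syndrome s16…s1 = 11011 → error at position 27.
Flip position 27: 1100101000100101101110100100011 → 1100101000100101101110100110011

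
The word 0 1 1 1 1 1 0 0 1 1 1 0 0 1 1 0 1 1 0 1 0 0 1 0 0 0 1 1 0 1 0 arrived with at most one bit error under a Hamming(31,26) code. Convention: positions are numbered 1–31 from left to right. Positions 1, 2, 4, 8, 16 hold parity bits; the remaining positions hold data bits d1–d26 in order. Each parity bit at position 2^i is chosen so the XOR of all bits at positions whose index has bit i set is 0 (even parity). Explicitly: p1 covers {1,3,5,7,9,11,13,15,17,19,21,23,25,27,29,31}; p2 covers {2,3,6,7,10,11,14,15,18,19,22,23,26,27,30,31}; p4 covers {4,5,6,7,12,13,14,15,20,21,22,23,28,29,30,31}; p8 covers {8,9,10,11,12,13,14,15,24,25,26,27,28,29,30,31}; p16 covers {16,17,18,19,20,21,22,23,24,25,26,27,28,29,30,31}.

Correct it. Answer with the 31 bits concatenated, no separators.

s1 (pos 1,3,5,7,9,11,13,15,17,19,21,23,25,27,29,31): 0⊕1⊕1⊕0⊕1⊕1⊕0⊕1⊕1⊕0⊕0⊕1⊕0⊕1⊕0⊕0 = 0
s2 (pos 2,3,6,7,10,11,14,15,18,19,22,23,26,27,30,31): 1⊕1⊕1⊕0⊕1⊕1⊕1⊕1⊕1⊕0⊕0⊕1⊕0⊕1⊕1⊕0 = 1
s4 (pos 4,5,6,7,12,13,14,15,20,21,22,23,28,29,30,31): 1⊕1⊕1⊕0⊕0⊕0⊕1⊕1⊕1⊕0⊕0⊕1⊕1⊕0⊕1⊕0 = 1
s8 (pos 8,9,10,11,12,13,14,15,24,25,26,27,28,29,30,31): 0⊕1⊕1⊕1⊕0⊕0⊕1⊕1⊕0⊕0⊕0⊕1⊕1⊕0⊕1⊕0 = 0
s16 (pos 16,17,18,19,20,21,22,23,24,25,26,27,28,29,30,31): 0⊕1⊕1⊕0⊕1⊕0⊕0⊕1⊕0⊕0⊕0⊕1⊕1⊕0⊕1⊕0 = 1
Syndrome s16…s1 = 10110 → error at position 22.
Flip position 22: 0111110011100110110100100011010 → 0111110011100110110101100011010

0111110011100110110101100011010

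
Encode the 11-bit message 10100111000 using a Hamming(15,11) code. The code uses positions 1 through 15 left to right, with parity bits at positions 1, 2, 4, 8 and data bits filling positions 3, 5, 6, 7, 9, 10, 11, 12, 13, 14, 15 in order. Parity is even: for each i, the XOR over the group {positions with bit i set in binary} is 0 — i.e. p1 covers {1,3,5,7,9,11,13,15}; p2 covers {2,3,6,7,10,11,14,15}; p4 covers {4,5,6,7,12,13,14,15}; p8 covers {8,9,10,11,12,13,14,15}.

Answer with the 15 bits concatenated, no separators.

Place data at non-parity positions: p1 p2 1 p4 0 1 0 p8 0 1 1 1 0 0 0
p1 (pos 1,3,5,7,9,11,13,15): XOR of data positions = 1⊕0⊕0⊕0⊕1⊕0⊕0 = 0
p2 (pos 2,3,6,7,10,11,14,15): XOR of data positions = 1⊕1⊕0⊕1⊕1⊕0⊕0 = 0
p4 (pos 4,5,6,7,12,13,14,15): XOR of data positions = 0⊕1⊕0⊕1⊕0⊕0⊕0 = 0
p8 (pos 8,9,10,11,12,13,14,15): XOR of data positions = 0⊕1⊕1⊕1⊕0⊕0⊕0 = 1
Codeword: 001001010111000

001001010111000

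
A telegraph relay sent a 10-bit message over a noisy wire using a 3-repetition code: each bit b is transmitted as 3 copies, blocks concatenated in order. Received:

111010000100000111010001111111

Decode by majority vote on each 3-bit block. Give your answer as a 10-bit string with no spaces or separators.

1000010011

Block 1 (111): 3 ones → 1
Block 2 (010): 1 one → 0
Block 3 (000): 0 ones → 0
Block 4 (100): 1 one → 0
Block 5 (000): 0 ones → 0
Block 6 (111): 3 ones → 1
Block 7 (010): 1 one → 0
Block 8 (001): 1 one → 0
Block 9 (111): 3 ones → 1
Block 10 (111): 3 ones → 1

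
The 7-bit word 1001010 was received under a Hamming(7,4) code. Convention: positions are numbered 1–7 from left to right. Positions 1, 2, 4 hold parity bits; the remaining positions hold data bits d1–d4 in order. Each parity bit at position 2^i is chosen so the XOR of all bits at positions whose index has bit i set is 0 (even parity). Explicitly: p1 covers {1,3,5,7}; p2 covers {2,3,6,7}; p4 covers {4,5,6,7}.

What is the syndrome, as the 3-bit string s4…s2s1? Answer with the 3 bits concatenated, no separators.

s1 (pos 1,3,5,7): 1⊕0⊕0⊕0 = 1
s2 (pos 2,3,6,7): 0⊕0⊕1⊕0 = 1
s4 (pos 4,5,6,7): 1⊕0⊕1⊕0 = 0
Syndrome s4…s1 = 011 → error at position 3.

011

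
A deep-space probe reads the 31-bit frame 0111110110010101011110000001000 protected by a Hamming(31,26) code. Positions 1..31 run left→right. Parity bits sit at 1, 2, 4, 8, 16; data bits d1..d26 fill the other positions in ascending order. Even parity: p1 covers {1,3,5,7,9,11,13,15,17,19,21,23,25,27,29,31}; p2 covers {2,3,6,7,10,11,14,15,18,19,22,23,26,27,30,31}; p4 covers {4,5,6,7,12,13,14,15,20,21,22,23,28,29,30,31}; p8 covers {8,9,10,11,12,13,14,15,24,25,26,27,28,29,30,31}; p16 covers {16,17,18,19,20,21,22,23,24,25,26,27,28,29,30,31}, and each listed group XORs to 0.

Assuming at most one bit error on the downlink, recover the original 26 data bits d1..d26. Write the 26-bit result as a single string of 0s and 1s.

s1 (pos 1,3,5,7,9,11,13,15,17,19,21,23,25,27,29,31): 0⊕1⊕1⊕0⊕1⊕0⊕0⊕0⊕0⊕1⊕1⊕0⊕0⊕0⊕0⊕0 = 1
s2 (pos 2,3,6,7,10,11,14,15,18,19,22,23,26,27,30,31): 1⊕1⊕1⊕0⊕0⊕0⊕1⊕0⊕1⊕1⊕0⊕0⊕0⊕0⊕0⊕0 = 0
s4 (pos 4,5,6,7,12,13,14,15,20,21,22,23,28,29,30,31): 1⊕1⊕1⊕0⊕1⊕0⊕1⊕0⊕1⊕1⊕0⊕0⊕1⊕0⊕0⊕0 = 0
s8 (pos 8,9,10,11,12,13,14,15,24,25,26,27,28,29,30,31): 1⊕1⊕0⊕0⊕1⊕0⊕1⊕0⊕0⊕0⊕0⊕0⊕1⊕0⊕0⊕0 = 1
s16 (pos 16,17,18,19,20,21,22,23,24,25,26,27,28,29,30,31): 1⊕0⊕1⊕1⊕1⊕1⊕0⊕0⊕0⊕0⊕0⊕0⊕1⊕0⊕0⊕0 = 0
Syndrome s16…s1 = 01001 → error at position 9.
Flip position 9: 0111110110010101011110000001000 → 0111110100010101011110000001000
Read data bits from positions 3,5,6,7,9,10,11,12,13,14,15,17,18,19,20,21,22,23,24,25,26,27,28,29,30,31: 11100001010011110000001000

11100001010011110000001000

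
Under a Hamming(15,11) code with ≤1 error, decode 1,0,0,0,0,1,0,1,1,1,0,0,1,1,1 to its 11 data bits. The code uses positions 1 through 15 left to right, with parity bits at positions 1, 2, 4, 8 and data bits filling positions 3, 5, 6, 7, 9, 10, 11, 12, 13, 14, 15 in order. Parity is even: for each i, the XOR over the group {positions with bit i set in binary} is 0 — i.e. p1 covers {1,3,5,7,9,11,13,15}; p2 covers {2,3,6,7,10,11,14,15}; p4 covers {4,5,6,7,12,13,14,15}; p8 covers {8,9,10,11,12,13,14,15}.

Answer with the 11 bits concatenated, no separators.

s1 (pos 1,3,5,7,9,11,13,15): 1⊕0⊕0⊕0⊕1⊕0⊕1⊕1 = 0
s2 (pos 2,3,6,7,10,11,14,15): 0⊕0⊕1⊕0⊕1⊕0⊕1⊕1 = 0
s4 (pos 4,5,6,7,12,13,14,15): 0⊕0⊕1⊕0⊕0⊕1⊕1⊕1 = 0
s8 (pos 8,9,10,11,12,13,14,15): 1⊕1⊕1⊕0⊕0⊕1⊕1⊕1 = 0
Syndrome s8…s1 = 0000 → no error.
Read data bits from positions 3,5,6,7,9,10,11,12,13,14,15: 00101100111

00101100111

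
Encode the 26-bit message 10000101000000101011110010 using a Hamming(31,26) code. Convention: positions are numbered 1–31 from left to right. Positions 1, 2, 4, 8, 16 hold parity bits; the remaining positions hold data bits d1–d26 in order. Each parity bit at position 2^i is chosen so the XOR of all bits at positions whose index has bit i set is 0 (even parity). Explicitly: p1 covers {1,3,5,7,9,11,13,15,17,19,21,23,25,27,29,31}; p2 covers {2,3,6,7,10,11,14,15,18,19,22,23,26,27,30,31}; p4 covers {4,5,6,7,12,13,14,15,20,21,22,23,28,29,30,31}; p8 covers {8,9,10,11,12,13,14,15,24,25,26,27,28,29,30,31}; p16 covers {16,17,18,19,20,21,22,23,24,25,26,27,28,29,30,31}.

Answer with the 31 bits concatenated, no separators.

1010000101010001000101011110010

Place data at non-parity positions: p1 p2 1 p4 0 0 0 p8 0 1 0 1 0 0 0 p16 0 0 0 1 0 1 0 1 1 1 1 0 0 1 0
p1 (pos 1,3,5,7,9,11,13,15,17,19,21,23,25,27,29,31): XOR of data positions = 1⊕0⊕0⊕0⊕0⊕0⊕0⊕0⊕0⊕0⊕0⊕1⊕1⊕0⊕0 = 1
p2 (pos 2,3,6,7,10,11,14,15,18,19,22,23,26,27,30,31): XOR of data positions = 1⊕0⊕0⊕1⊕0⊕0⊕0⊕0⊕0⊕1⊕0⊕1⊕1⊕1⊕0 = 0
p4 (pos 4,5,6,7,12,13,14,15,20,21,22,23,28,29,30,31): XOR of data positions = 0⊕0⊕0⊕1⊕0⊕0⊕0⊕1⊕0⊕1⊕0⊕0⊕0⊕1⊕0 = 0
p8 (pos 8,9,10,11,12,13,14,15,24,25,26,27,28,29,30,31): XOR of data positions = 0⊕1⊕0⊕1⊕0⊕0⊕0⊕1⊕1⊕1⊕1⊕0⊕0⊕1⊕0 = 1
p16 (pos 16,17,18,19,20,21,22,23,24,25,26,27,28,29,30,31): XOR of data positions = 0⊕0⊕0⊕1⊕0⊕1⊕0⊕1⊕1⊕1⊕1⊕0⊕0⊕1⊕0 = 1
Codeword: 1010000101010001000101011110010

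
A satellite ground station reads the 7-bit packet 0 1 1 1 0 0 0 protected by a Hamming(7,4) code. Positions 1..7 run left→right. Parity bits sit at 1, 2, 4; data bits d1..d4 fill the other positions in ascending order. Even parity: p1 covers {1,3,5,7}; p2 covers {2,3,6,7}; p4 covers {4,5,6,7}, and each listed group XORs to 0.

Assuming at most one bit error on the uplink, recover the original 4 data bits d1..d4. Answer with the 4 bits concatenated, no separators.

1100

s1 (pos 1,3,5,7): 0⊕1⊕0⊕0 = 1
s2 (pos 2,3,6,7): 1⊕1⊕0⊕0 = 0
s4 (pos 4,5,6,7): 1⊕0⊕0⊕0 = 1
Syndrome s4…s1 = 101 → error at position 5.
Flip position 5: 0111000 → 0111100
Read data bits from positions 3,5,6,7: 1100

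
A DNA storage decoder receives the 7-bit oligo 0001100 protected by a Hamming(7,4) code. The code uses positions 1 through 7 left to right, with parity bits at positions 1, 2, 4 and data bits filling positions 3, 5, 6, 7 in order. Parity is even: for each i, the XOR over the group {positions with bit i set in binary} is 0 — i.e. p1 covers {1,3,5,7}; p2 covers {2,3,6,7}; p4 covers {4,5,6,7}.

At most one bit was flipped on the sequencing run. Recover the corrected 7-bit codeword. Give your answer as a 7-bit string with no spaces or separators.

s1 (pos 1,3,5,7): 0⊕0⊕1⊕0 = 1
s2 (pos 2,3,6,7): 0⊕0⊕0⊕0 = 0
s4 (pos 4,5,6,7): 1⊕1⊕0⊕0 = 0
Syndrome s4…s1 = 001 → error at position 1.
Flip position 1: 0001100 → 1001100

1001100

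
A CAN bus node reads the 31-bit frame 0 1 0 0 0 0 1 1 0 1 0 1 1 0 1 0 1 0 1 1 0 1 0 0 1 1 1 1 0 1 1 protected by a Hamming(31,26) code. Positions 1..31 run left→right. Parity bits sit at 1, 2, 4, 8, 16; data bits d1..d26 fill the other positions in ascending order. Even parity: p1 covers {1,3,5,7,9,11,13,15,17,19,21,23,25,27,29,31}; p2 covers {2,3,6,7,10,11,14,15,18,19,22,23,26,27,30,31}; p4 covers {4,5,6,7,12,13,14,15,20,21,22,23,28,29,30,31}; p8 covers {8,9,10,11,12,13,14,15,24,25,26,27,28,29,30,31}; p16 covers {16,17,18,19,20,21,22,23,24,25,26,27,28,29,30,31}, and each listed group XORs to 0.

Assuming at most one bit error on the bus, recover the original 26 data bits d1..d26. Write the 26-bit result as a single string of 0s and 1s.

s1 (pos 1,3,5,7,9,11,13,15,17,19,21,23,25,27,29,31): 0⊕0⊕0⊕1⊕0⊕0⊕1⊕1⊕1⊕1⊕0⊕0⊕1⊕1⊕0⊕1 = 0
s2 (pos 2,3,6,7,10,11,14,15,18,19,22,23,26,27,30,31): 1⊕0⊕0⊕1⊕1⊕0⊕0⊕1⊕0⊕1⊕1⊕0⊕1⊕1⊕1⊕1 = 0
s4 (pos 4,5,6,7,12,13,14,15,20,21,22,23,28,29,30,31): 0⊕0⊕0⊕1⊕1⊕1⊕0⊕1⊕1⊕0⊕1⊕0⊕1⊕0⊕1⊕1 = 1
s8 (pos 8,9,10,11,12,13,14,15,24,25,26,27,28,29,30,31): 1⊕0⊕1⊕0⊕1⊕1⊕0⊕1⊕0⊕1⊕1⊕1⊕1⊕0⊕1⊕1 = 1
s16 (pos 16,17,18,19,20,21,22,23,24,25,26,27,28,29,30,31): 0⊕1⊕0⊕1⊕1⊕0⊕1⊕0⊕0⊕1⊕1⊕1⊕1⊕0⊕1⊕1 = 0
Syndrome s16…s1 = 01100 → error at position 12.
Flip position 12: 0100001101011010101101001111011 → 0100001101001010101101001111011
Read data bits from positions 3,5,6,7,9,10,11,12,13,14,15,17,18,19,20,21,22,23,24,25,26,27,28,29,30,31: 00010100101101101001111011

00010100101101101001111011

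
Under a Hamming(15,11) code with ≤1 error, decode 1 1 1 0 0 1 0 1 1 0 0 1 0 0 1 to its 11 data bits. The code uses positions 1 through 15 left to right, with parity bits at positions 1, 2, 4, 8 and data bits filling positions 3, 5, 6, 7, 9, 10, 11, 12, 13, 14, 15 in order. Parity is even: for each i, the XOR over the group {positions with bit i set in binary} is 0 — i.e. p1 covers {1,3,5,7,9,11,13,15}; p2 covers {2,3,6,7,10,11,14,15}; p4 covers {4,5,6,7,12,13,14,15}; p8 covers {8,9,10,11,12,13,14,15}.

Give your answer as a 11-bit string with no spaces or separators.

s1 (pos 1,3,5,7,9,11,13,15): 1⊕1⊕0⊕0⊕1⊕0⊕0⊕1 = 0
s2 (pos 2,3,6,7,10,11,14,15): 1⊕1⊕1⊕0⊕0⊕0⊕0⊕1 = 0
s4 (pos 4,5,6,7,12,13,14,15): 0⊕0⊕1⊕0⊕1⊕0⊕0⊕1 = 1
s8 (pos 8,9,10,11,12,13,14,15): 1⊕1⊕0⊕0⊕1⊕0⊕0⊕1 = 0
Syndrome s8…s1 = 0100 → error at position 4.
Flip position 4: 111001011001001 → 111101011001001
Read data bits from positions 3,5,6,7,9,10,11,12,13,14,15: 10101001001

10101001001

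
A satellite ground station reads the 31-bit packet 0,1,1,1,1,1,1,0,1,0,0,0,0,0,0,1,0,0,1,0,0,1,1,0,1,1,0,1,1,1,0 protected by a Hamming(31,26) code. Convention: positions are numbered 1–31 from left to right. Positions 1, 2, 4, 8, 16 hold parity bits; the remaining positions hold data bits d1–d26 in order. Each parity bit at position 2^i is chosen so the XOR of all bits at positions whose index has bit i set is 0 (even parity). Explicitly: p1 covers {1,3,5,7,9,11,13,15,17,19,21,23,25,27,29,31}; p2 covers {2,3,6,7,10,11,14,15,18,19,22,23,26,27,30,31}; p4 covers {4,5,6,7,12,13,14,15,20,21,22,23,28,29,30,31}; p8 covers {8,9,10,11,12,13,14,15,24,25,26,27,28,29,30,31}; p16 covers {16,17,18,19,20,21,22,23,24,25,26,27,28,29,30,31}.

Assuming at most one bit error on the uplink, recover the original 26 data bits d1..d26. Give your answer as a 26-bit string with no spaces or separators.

s1 (pos 1,3,5,7,9,11,13,15,17,19,21,23,25,27,29,31): 0⊕1⊕1⊕1⊕1⊕0⊕0⊕0⊕0⊕1⊕0⊕1⊕1⊕0⊕1⊕0 = 0
s2 (pos 2,3,6,7,10,11,14,15,18,19,22,23,26,27,30,31): 1⊕1⊕1⊕1⊕0⊕0⊕0⊕0⊕0⊕1⊕1⊕1⊕1⊕0⊕1⊕0 = 1
s4 (pos 4,5,6,7,12,13,14,15,20,21,22,23,28,29,30,31): 1⊕1⊕1⊕1⊕0⊕0⊕0⊕0⊕0⊕0⊕1⊕1⊕1⊕1⊕1⊕0 = 1
s8 (pos 8,9,10,11,12,13,14,15,24,25,26,27,28,29,30,31): 0⊕1⊕0⊕0⊕0⊕0⊕0⊕0⊕0⊕1⊕1⊕0⊕1⊕1⊕1⊕0 = 0
s16 (pos 16,17,18,19,20,21,22,23,24,25,26,27,28,29,30,31): 1⊕0⊕0⊕1⊕0⊕0⊕1⊕1⊕0⊕1⊕1⊕0⊕1⊕1⊕1⊕0 = 1
Syndrome s16…s1 = 10110 → error at position 22.
Flip position 22: 0111111010000001001001101101110 → 0111111010000001001000101101110
Read data bits from positions 3,5,6,7,9,10,11,12,13,14,15,17,18,19,20,21,22,23,24,25,26,27,28,29,30,31: 11111000000001000101101110

11111000000001000101101110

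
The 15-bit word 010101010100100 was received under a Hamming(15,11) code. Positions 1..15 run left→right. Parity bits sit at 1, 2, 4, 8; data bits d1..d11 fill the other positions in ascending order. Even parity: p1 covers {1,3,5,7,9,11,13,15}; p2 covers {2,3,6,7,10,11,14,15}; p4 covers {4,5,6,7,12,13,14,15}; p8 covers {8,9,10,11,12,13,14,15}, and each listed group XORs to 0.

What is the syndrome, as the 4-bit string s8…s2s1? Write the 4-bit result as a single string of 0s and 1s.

1111

s1 (pos 1,3,5,7,9,11,13,15): 0⊕0⊕0⊕0⊕0⊕0⊕1⊕0 = 1
s2 (pos 2,3,6,7,10,11,14,15): 1⊕0⊕1⊕0⊕1⊕0⊕0⊕0 = 1
s4 (pos 4,5,6,7,12,13,14,15): 1⊕0⊕1⊕0⊕0⊕1⊕0⊕0 = 1
s8 (pos 8,9,10,11,12,13,14,15): 1⊕0⊕1⊕0⊕0⊕1⊕0⊕0 = 1
Syndrome s8…s1 = 1111 → error at position 15.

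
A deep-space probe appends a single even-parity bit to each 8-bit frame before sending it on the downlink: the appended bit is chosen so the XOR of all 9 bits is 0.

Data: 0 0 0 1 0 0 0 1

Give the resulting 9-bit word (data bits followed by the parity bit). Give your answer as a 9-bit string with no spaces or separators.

000100010

XOR of the 8 data bits: 0⊕0⊕0⊕1⊕0⊕0⊕0⊕1 = 0
Parity bit = 0 (so all 9 bits XOR to 0).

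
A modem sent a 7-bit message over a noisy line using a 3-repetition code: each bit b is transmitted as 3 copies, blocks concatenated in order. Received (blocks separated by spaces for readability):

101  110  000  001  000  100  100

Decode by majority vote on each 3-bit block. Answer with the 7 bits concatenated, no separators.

Block 1 (101): 2 ones → 1
Block 2 (110): 2 ones → 1
Block 3 (000): 0 ones → 0
Block 4 (001): 1 one → 0
Block 5 (000): 0 ones → 0
Block 6 (100): 1 one → 0
Block 7 (100): 1 one → 0

1100000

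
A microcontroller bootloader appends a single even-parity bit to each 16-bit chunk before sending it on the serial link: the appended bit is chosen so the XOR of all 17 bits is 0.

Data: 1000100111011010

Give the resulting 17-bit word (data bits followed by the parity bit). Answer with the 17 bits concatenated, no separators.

XOR of the 16 data bits: 1⊕0⊕0⊕0⊕1⊕0⊕0⊕1⊕1⊕1⊕0⊕1⊕1⊕0⊕1⊕0 = 0
Parity bit = 0 (so all 17 bits XOR to 0).

10001001110110100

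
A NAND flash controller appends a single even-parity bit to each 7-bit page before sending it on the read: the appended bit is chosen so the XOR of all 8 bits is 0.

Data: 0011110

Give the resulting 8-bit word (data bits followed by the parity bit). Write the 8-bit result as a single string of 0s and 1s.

XOR of the 7 data bits: 0⊕0⊕1⊕1⊕1⊕1⊕0 = 0
Parity bit = 0 (so all 8 bits XOR to 0).

00111100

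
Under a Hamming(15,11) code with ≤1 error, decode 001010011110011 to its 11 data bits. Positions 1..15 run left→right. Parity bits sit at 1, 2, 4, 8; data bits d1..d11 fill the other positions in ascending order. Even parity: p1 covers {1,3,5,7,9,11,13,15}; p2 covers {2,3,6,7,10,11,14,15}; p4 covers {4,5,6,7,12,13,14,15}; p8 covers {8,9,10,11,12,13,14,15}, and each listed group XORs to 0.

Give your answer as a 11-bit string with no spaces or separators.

s1 (pos 1,3,5,7,9,11,13,15): 0⊕1⊕1⊕0⊕1⊕1⊕0⊕1 = 1
s2 (pos 2,3,6,7,10,11,14,15): 0⊕1⊕0⊕0⊕1⊕1⊕1⊕1 = 1
s4 (pos 4,5,6,7,12,13,14,15): 0⊕1⊕0⊕0⊕0⊕0⊕1⊕1 = 1
s8 (pos 8,9,10,11,12,13,14,15): 1⊕1⊕1⊕1⊕0⊕0⊕1⊕1 = 0
Syndrome s8…s1 = 0111 → error at position 7.
Flip position 7: 001010011110011 → 001010111110011
Read data bits from positions 3,5,6,7,9,10,11,12,13,14,15: 11011110011

11011110011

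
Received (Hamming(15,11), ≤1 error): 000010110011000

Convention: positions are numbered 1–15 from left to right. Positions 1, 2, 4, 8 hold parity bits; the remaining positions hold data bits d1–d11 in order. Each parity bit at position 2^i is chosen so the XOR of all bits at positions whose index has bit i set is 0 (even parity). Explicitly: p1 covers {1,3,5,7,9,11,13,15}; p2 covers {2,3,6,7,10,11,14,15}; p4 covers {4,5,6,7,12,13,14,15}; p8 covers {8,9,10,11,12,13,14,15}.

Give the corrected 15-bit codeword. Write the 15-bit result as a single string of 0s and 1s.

s1 (pos 1,3,5,7,9,11,13,15): 0⊕0⊕1⊕1⊕0⊕1⊕0⊕0 = 1
s2 (pos 2,3,6,7,10,11,14,15): 0⊕0⊕0⊕1⊕0⊕1⊕0⊕0 = 0
s4 (pos 4,5,6,7,12,13,14,15): 0⊕1⊕0⊕1⊕1⊕0⊕0⊕0 = 1
s8 (pos 8,9,10,11,12,13,14,15): 1⊕0⊕0⊕1⊕1⊕0⊕0⊕0 = 1
Syndrome s8…s1 = 1101 → error at position 13.
Flip position 13: 000010110011000 → 000010110011100

000010110011100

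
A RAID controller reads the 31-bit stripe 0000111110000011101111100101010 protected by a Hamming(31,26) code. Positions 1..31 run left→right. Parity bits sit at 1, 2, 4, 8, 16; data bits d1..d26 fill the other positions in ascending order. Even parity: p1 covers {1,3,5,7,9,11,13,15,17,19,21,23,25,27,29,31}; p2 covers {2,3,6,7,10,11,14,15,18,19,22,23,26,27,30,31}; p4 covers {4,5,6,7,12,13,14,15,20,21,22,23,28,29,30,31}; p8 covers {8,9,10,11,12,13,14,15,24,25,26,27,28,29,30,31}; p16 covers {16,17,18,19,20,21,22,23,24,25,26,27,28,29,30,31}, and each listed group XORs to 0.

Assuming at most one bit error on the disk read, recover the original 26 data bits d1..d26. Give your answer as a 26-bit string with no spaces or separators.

s1 (pos 1,3,5,7,9,11,13,15,17,19,21,23,25,27,29,31): 0⊕0⊕1⊕1⊕1⊕0⊕0⊕1⊕1⊕1⊕1⊕1⊕0⊕0⊕0⊕0 = 0
s2 (pos 2,3,6,7,10,11,14,15,18,19,22,23,26,27,30,31): 0⊕0⊕1⊕1⊕0⊕0⊕0⊕1⊕0⊕1⊕1⊕1⊕1⊕0⊕1⊕0 = 0
s4 (pos 4,5,6,7,12,13,14,15,20,21,22,23,28,29,30,31): 0⊕1⊕1⊕1⊕0⊕0⊕0⊕1⊕1⊕1⊕1⊕1⊕1⊕0⊕1⊕0 = 0
s8 (pos 8,9,10,11,12,13,14,15,24,25,26,27,28,29,30,31): 1⊕1⊕0⊕0⊕0⊕0⊕0⊕1⊕0⊕0⊕1⊕0⊕1⊕0⊕1⊕0 = 0
s16 (pos 16,17,18,19,20,21,22,23,24,25,26,27,28,29,30,31): 1⊕1⊕0⊕1⊕1⊕1⊕1⊕1⊕0⊕0⊕1⊕0⊕1⊕0⊕1⊕0 = 0
Syndrome s16…s1 = 00000 → no error.
Read data bits from positions 3,5,6,7,9,10,11,12,13,14,15,17,18,19,20,21,22,23,24,25,26,27,28,29,30,31: 01111000001101111100101010

01111000001101111100101010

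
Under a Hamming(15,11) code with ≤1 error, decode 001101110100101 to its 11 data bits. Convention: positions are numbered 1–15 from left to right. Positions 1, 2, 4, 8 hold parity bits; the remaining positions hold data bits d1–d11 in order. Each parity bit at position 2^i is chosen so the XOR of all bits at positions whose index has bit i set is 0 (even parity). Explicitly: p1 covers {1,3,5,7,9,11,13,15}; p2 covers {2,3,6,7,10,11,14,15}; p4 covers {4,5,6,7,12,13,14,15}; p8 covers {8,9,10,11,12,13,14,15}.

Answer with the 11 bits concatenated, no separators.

s1 (pos 1,3,5,7,9,11,13,15): 0⊕1⊕0⊕1⊕0⊕0⊕1⊕1 = 0
s2 (pos 2,3,6,7,10,11,14,15): 0⊕1⊕1⊕1⊕1⊕0⊕0⊕1 = 1
s4 (pos 4,5,6,7,12,13,14,15): 1⊕0⊕1⊕1⊕0⊕1⊕0⊕1 = 1
s8 (pos 8,9,10,11,12,13,14,15): 1⊕0⊕1⊕0⊕0⊕1⊕0⊕1 = 0
Syndrome s8…s1 = 0110 → error at position 6.
Flip position 6: 001101110100101 → 001100110100101
Read data bits from positions 3,5,6,7,9,10,11,12,13,14,15: 10010100101

10010100101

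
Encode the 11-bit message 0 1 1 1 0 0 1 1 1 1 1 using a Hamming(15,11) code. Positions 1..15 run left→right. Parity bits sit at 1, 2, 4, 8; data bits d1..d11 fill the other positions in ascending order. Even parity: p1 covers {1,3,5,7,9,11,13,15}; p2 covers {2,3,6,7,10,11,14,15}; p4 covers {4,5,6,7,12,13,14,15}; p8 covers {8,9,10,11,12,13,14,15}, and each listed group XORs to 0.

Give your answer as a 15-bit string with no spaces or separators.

110111110011111

Place data at non-parity positions: p1 p2 0 p4 1 1 1 p8 0 0 1 1 1 1 1
p1 (pos 1,3,5,7,9,11,13,15): XOR of data positions = 0⊕1⊕1⊕0⊕1⊕1⊕1 = 1
p2 (pos 2,3,6,7,10,11,14,15): XOR of data positions = 0⊕1⊕1⊕0⊕1⊕1⊕1 = 1
p4 (pos 4,5,6,7,12,13,14,15): XOR of data positions = 1⊕1⊕1⊕1⊕1⊕1⊕1 = 1
p8 (pos 8,9,10,11,12,13,14,15): XOR of data positions = 0⊕0⊕1⊕1⊕1⊕1⊕1 = 1
Codeword: 110111110011111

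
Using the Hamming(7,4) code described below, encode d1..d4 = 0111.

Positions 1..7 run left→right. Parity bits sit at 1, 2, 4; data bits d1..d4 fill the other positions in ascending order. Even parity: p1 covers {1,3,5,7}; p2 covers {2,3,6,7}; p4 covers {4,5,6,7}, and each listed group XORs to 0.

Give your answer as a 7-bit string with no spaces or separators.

0001111

Place data at non-parity positions: p1 p2 0 p4 1 1 1
p1 (pos 1,3,5,7): XOR of data positions = 0⊕1⊕1 = 0
p2 (pos 2,3,6,7): XOR of data positions = 0⊕1⊕1 = 0
p4 (pos 4,5,6,7): XOR of data positions = 1⊕1⊕1 = 1
Codeword: 0001111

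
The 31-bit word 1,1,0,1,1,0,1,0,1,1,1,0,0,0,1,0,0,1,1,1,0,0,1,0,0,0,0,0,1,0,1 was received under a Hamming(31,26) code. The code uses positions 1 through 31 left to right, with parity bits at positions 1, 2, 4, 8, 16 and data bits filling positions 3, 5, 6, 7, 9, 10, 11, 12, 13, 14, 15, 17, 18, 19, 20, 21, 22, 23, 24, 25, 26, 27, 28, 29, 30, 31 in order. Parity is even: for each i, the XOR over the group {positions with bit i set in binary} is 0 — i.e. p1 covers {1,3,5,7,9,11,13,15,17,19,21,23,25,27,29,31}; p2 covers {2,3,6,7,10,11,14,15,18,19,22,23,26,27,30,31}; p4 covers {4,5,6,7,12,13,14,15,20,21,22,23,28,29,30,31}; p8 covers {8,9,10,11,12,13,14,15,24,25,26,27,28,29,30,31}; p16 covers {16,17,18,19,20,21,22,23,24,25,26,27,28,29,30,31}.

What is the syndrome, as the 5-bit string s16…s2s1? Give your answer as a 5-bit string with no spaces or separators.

s1 (pos 1,3,5,7,9,11,13,15,17,19,21,23,25,27,29,31): 1⊕0⊕1⊕1⊕1⊕1⊕0⊕1⊕0⊕1⊕0⊕1⊕0⊕0⊕1⊕1 = 0
s2 (pos 2,3,6,7,10,11,14,15,18,19,22,23,26,27,30,31): 1⊕0⊕0⊕1⊕1⊕1⊕0⊕1⊕1⊕1⊕0⊕1⊕0⊕0⊕0⊕1 = 1
s4 (pos 4,5,6,7,12,13,14,15,20,21,22,23,28,29,30,31): 1⊕1⊕0⊕1⊕0⊕0⊕0⊕1⊕1⊕0⊕0⊕1⊕0⊕1⊕0⊕1 = 0
s8 (pos 8,9,10,11,12,13,14,15,24,25,26,27,28,29,30,31): 0⊕1⊕1⊕1⊕0⊕0⊕0⊕1⊕0⊕0⊕0⊕0⊕0⊕1⊕0⊕1 = 0
s16 (pos 16,17,18,19,20,21,22,23,24,25,26,27,28,29,30,31): 0⊕0⊕1⊕1⊕1⊕0⊕0⊕1⊕0⊕0⊕0⊕0⊕0⊕1⊕0⊕1 = 0
Syndrome s16…s1 = 00010 → error at position 2.

00010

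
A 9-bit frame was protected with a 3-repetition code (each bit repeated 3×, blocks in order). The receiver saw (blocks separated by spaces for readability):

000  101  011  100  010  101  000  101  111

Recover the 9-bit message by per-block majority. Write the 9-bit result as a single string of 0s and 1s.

011001011

Block 1 (000): 0 ones → 0
Block 2 (101): 2 ones → 1
Block 3 (011): 2 ones → 1
Block 4 (100): 1 one → 0
Block 5 (010): 1 one → 0
Block 6 (101): 2 ones → 1
Block 7 (000): 0 ones → 0
Block 8 (101): 2 ones → 1
Block 9 (111): 3 ones → 1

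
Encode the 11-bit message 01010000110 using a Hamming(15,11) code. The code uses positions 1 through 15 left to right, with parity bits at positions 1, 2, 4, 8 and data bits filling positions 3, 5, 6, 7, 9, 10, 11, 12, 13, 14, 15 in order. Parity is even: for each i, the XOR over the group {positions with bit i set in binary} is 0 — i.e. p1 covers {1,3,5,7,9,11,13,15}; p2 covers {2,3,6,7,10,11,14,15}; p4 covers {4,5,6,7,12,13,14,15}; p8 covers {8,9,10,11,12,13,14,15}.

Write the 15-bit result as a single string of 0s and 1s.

100010100000110

Place data at non-parity positions: p1 p2 0 p4 1 0 1 p8 0 0 0 0 1 1 0
p1 (pos 1,3,5,7,9,11,13,15): XOR of data positions = 0⊕1⊕1⊕0⊕0⊕1⊕0 = 1
p2 (pos 2,3,6,7,10,11,14,15): XOR of data positions = 0⊕0⊕1⊕0⊕0⊕1⊕0 = 0
p4 (pos 4,5,6,7,12,13,14,15): XOR of data positions = 1⊕0⊕1⊕0⊕1⊕1⊕0 = 0
p8 (pos 8,9,10,11,12,13,14,15): XOR of data positions = 0⊕0⊕0⊕0⊕1⊕1⊕0 = 0
Codeword: 100010100000110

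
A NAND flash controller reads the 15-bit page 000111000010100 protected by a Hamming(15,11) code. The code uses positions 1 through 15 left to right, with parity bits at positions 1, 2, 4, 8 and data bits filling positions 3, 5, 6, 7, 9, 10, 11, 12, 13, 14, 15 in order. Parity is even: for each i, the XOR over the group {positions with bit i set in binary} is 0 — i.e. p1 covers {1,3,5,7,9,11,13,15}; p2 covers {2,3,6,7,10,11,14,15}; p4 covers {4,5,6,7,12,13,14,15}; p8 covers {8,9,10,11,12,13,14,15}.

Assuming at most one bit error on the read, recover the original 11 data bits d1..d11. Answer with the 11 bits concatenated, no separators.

01100010100

s1 (pos 1,3,5,7,9,11,13,15): 0⊕0⊕1⊕0⊕0⊕1⊕1⊕0 = 1
s2 (pos 2,3,6,7,10,11,14,15): 0⊕0⊕1⊕0⊕0⊕1⊕0⊕0 = 0
s4 (pos 4,5,6,7,12,13,14,15): 1⊕1⊕1⊕0⊕0⊕1⊕0⊕0 = 0
s8 (pos 8,9,10,11,12,13,14,15): 0⊕0⊕0⊕1⊕0⊕1⊕0⊕0 = 0
Syndrome s8…s1 = 0001 → error at position 1.
Flip position 1: 000111000010100 → 100111000010100
Read data bits from positions 3,5,6,7,9,10,11,12,13,14,15: 01100010100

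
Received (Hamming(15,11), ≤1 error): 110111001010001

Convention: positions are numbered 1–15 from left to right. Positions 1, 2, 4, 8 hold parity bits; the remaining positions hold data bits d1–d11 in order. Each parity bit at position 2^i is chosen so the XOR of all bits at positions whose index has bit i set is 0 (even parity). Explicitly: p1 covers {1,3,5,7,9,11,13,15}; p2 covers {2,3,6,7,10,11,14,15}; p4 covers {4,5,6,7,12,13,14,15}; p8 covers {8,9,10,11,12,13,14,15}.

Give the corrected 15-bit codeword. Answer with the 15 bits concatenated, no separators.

s1 (pos 1,3,5,7,9,11,13,15): 1⊕0⊕1⊕0⊕1⊕1⊕0⊕1 = 1
s2 (pos 2,3,6,7,10,11,14,15): 1⊕0⊕1⊕0⊕0⊕1⊕0⊕1 = 0
s4 (pos 4,5,6,7,12,13,14,15): 1⊕1⊕1⊕0⊕0⊕0⊕0⊕1 = 0
s8 (pos 8,9,10,11,12,13,14,15): 0⊕1⊕0⊕1⊕0⊕0⊕0⊕1 = 1
Syndrome s8…s1 = 1001 → error at position 9.
Flip position 9: 110111001010001 → 110111000010001

110111000010001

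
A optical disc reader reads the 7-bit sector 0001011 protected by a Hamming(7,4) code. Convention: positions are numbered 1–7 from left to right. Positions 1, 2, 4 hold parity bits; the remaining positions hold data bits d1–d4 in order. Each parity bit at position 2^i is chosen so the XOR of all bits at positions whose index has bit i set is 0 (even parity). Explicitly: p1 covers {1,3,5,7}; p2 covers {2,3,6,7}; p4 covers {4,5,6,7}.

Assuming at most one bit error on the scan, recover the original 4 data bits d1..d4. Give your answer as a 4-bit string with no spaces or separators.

s1 (pos 1,3,5,7): 0⊕0⊕0⊕1 = 1
s2 (pos 2,3,6,7): 0⊕0⊕1⊕1 = 0
s4 (pos 4,5,6,7): 1⊕0⊕1⊕1 = 1
Syndrome s4…s1 = 101 → error at position 5.
Flip position 5: 0001011 → 0001111
Read data bits from positions 3,5,6,7: 0111

0111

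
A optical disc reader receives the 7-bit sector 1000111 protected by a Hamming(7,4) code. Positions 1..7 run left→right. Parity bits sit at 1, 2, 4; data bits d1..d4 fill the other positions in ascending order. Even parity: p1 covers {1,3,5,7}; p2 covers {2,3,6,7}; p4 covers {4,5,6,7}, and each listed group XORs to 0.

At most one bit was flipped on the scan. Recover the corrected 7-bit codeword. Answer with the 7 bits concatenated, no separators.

1000011

s1 (pos 1,3,5,7): 1⊕0⊕1⊕1 = 1
s2 (pos 2,3,6,7): 0⊕0⊕1⊕1 = 0
s4 (pos 4,5,6,7): 0⊕1⊕1⊕1 = 1
Syndrome s4…s1 = 101 → error at position 5.
Flip position 5: 1000111 → 1000011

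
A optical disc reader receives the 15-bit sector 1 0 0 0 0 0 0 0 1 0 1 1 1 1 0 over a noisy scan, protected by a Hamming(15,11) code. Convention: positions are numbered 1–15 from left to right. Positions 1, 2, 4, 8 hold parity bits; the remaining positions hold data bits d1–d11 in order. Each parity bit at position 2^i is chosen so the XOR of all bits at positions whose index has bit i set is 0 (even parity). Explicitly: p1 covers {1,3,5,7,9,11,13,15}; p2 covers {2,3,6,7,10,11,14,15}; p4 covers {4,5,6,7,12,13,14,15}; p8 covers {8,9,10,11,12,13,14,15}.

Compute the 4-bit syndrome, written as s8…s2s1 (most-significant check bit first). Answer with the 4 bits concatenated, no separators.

1100

s1 (pos 1,3,5,7,9,11,13,15): 1⊕0⊕0⊕0⊕1⊕1⊕1⊕0 = 0
s2 (pos 2,3,6,7,10,11,14,15): 0⊕0⊕0⊕0⊕0⊕1⊕1⊕0 = 0
s4 (pos 4,5,6,7,12,13,14,15): 0⊕0⊕0⊕0⊕1⊕1⊕1⊕0 = 1
s8 (pos 8,9,10,11,12,13,14,15): 0⊕1⊕0⊕1⊕1⊕1⊕1⊕0 = 1
Syndrome s8…s1 = 1100 → error at position 12.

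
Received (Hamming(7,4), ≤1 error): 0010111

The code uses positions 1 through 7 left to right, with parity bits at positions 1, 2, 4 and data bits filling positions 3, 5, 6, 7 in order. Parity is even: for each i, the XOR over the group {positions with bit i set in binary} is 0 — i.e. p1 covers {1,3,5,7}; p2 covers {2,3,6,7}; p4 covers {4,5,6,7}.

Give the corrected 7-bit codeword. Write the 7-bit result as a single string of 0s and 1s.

s1 (pos 1,3,5,7): 0⊕1⊕1⊕1 = 1
s2 (pos 2,3,6,7): 0⊕1⊕1⊕1 = 1
s4 (pos 4,5,6,7): 0⊕1⊕1⊕1 = 1
Syndrome s4…s1 = 111 → error at position 7.
Flip position 7: 0010111 → 0010110

0010110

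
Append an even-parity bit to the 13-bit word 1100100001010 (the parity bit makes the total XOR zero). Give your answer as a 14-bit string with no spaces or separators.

XOR of the 13 data bits: 1⊕1⊕0⊕0⊕1⊕0⊕0⊕0⊕0⊕1⊕0⊕1⊕0 = 1
Parity bit = 1 (so all 14 bits XOR to 0).

11001000010101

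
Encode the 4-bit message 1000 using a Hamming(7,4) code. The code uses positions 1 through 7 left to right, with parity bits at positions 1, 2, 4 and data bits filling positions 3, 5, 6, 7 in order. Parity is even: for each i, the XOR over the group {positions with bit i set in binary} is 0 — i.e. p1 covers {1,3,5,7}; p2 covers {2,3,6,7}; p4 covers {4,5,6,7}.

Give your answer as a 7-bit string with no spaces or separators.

Place data at non-parity positions: p1 p2 1 p4 0 0 0
p1 (pos 1,3,5,7): XOR of data positions = 1⊕0⊕0 = 1
p2 (pos 2,3,6,7): XOR of data positions = 1⊕0⊕0 = 1
p4 (pos 4,5,6,7): XOR of data positions = 0⊕0⊕0 = 0
Codeword: 1110000

1110000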